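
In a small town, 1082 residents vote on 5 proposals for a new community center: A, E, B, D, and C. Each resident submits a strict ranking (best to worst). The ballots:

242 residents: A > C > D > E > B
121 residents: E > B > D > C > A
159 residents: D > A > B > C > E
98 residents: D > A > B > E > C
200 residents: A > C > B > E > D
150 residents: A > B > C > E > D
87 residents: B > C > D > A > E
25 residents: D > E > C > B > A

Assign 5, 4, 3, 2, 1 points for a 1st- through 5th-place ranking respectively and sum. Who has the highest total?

A: 242·5 + 121·1 + 159·4 + 98·4 + 200·5 + 150·5 + 87·2 + 25·1 = 4308
E: 242·2 + 121·5 + 159·1 + 98·2 + 200·2 + 150·2 + 87·1 + 25·4 = 2331
B: 242·1 + 121·4 + 159·3 + 98·3 + 200·3 + 150·4 + 87·5 + 25·2 = 3182
D: 242·3 + 121·3 + 159·5 + 98·5 + 200·1 + 150·1 + 87·3 + 25·5 = 3110
C: 242·4 + 121·2 + 159·2 + 98·1 + 200·4 + 150·3 + 87·4 + 25·3 = 3299
A has the highest Borda score (4308).

A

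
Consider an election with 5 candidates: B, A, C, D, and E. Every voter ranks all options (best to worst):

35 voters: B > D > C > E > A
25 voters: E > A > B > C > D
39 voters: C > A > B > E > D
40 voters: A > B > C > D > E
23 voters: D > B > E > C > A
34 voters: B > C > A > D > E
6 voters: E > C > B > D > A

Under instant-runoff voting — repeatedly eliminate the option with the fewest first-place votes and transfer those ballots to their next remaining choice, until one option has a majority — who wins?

Round 1: B 69, A 40, C 39, D 23, E 31. Eliminate D.
Round 2: B 92, A 40, C 39, E 31. Eliminate E.
Round 3: B 92, A 65, C 45. Eliminate C.
Round 4: B 98, A 104. A has a majority.

A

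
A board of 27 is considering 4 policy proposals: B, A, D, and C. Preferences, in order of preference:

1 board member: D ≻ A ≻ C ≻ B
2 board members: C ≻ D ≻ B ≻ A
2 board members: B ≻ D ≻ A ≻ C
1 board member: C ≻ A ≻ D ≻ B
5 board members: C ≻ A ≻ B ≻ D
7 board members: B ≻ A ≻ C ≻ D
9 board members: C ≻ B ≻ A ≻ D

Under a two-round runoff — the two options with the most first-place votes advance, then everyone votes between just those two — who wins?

C

Round 1 first-place votes: B 9, A 0, D 1, C 17.
C and B advance.
Runoff: C is preferred to B by 18 voters; B by 9.
C wins the runoff.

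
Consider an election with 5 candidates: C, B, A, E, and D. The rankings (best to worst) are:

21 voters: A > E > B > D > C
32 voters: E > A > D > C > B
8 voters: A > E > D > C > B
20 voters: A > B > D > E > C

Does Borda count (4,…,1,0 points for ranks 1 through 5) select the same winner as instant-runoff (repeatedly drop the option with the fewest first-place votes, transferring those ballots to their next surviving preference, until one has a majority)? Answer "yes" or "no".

Borda — scores: C 40, B 102, A 292, E 235, D 141. Winner: A.
Instant-runoff — R1 C 0, B 0, A 49, E 32, D 0 (A winner). Winner: A.
The two methods agree.

yes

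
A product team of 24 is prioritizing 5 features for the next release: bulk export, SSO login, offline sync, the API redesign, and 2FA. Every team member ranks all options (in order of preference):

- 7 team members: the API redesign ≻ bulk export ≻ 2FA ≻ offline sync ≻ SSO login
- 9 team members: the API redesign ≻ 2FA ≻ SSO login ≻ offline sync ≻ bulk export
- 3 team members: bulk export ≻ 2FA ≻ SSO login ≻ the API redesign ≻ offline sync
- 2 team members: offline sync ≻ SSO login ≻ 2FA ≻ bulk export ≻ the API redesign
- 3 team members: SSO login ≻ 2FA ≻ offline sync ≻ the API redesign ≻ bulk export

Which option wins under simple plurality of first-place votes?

the API redesign

First-place votes: bulk export 3, SSO login 3, offline sync 2, the API redesign 16, 2FA 0.
the API redesign has the most first-place votes.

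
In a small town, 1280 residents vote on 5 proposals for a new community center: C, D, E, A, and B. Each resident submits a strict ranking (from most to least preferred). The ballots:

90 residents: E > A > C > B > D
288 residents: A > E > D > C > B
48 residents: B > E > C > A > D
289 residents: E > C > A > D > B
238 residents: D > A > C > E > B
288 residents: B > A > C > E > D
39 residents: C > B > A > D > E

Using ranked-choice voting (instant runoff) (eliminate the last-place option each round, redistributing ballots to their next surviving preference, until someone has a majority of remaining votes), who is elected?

Round 1: C 39, D 238, E 379, A 288, B 336. Eliminate C.
Round 2: D 238, E 379, A 288, B 375. Eliminate D.
Round 3: E 379, A 526, B 375. Eliminate B.
Round 4: E 427, A 853. A has a majority.

A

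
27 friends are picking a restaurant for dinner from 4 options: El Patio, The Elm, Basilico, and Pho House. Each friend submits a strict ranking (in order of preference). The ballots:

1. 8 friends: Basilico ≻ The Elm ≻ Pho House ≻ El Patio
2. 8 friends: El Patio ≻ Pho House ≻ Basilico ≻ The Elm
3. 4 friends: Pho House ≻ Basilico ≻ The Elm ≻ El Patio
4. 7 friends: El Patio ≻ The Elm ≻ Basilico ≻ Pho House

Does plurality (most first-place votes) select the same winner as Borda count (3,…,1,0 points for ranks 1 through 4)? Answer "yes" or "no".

Plurality — first-place votes: El Patio 15, The Elm 0, Basilico 8, Pho House 4. Winner: El Patio.
Borda — scores: El Patio 45, The Elm 34, Basilico 47, Pho House 36. Winner: Basilico.
The two methods disagree.

no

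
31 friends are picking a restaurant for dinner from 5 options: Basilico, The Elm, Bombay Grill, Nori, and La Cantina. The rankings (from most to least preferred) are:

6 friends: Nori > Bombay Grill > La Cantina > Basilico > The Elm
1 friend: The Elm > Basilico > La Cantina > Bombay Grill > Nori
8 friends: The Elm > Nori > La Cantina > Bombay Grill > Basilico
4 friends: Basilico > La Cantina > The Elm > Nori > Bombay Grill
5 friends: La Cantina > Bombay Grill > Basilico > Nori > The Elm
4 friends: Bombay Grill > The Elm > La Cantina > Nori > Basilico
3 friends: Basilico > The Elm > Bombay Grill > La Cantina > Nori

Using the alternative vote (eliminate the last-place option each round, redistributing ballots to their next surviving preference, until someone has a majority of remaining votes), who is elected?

Basilico

Round 1: Basilico 7, The Elm 9, Bombay Grill 4, Nori 6, La Cantina 5. Eliminate Bombay Grill.
Round 2: Basilico 7, The Elm 13, Nori 6, La Cantina 5. Eliminate La Cantina.
Round 3: Basilico 12, The Elm 13, Nori 6. Eliminate Nori.
Round 4: Basilico 18, The Elm 13. Basilico has a majority.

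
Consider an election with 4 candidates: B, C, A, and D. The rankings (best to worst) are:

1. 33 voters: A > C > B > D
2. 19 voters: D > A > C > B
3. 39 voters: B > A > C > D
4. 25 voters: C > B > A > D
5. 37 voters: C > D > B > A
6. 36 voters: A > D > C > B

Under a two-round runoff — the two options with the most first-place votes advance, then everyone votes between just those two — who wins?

A

Round 1 first-place votes: B 39, C 62, A 69, D 19.
A and C advance.
Runoff: A is preferred to C by 127 voters; C by 62.
A wins the runoff.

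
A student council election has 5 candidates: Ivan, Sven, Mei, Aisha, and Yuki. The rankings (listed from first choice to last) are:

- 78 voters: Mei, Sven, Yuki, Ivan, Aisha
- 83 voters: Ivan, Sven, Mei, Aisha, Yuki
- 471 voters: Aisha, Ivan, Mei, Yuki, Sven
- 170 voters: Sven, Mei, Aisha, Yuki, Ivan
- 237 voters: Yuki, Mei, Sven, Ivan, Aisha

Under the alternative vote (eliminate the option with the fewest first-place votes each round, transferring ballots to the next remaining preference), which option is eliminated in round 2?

Ivan

Round 1: Ivan 83, Sven 170, Mei 78, Aisha 471, Yuki 237. Eliminate Mei.
Round 2: Ivan 83, Sven 248, Aisha 471, Yuki 237. Eliminate Ivan.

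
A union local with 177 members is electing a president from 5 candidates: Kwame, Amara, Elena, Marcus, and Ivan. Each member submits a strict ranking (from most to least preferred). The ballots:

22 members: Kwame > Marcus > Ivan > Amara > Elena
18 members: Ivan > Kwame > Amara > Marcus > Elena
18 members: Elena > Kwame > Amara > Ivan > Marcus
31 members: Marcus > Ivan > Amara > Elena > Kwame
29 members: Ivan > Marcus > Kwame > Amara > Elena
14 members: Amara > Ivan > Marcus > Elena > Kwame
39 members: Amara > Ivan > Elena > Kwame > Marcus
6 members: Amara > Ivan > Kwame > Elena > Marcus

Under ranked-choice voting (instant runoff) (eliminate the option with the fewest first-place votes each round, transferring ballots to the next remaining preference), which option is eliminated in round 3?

Kwame

Round 1: Kwame 22, Amara 59, Elena 18, Marcus 31, Ivan 47. Eliminate Elena.
Round 2: Kwame 40, Amara 59, Marcus 31, Ivan 47. Eliminate Marcus.
Round 3: Kwame 40, Amara 59, Ivan 78. Eliminate Kwame.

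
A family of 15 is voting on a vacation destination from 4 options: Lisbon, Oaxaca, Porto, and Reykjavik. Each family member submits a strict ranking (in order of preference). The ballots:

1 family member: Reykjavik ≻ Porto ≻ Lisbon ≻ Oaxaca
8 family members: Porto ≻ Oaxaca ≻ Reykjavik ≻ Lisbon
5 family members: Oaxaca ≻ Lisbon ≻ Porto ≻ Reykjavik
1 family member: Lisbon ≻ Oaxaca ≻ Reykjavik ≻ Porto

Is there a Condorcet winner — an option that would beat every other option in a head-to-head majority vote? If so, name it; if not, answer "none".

Porto vs Lisbon: 9–6 for Porto.
Porto vs Oaxaca: 9–6 for Porto.
Porto vs Reykjavik: 13–2 for Porto.
Porto beats every other option head-to-head.

Porto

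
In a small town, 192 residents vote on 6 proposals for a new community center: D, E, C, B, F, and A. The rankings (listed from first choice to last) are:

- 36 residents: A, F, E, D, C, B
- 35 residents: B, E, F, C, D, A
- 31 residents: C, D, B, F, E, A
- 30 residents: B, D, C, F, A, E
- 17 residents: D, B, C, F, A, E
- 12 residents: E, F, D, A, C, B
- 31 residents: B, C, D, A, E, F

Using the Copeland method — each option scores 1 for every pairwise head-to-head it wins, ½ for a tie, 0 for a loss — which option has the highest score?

B

D: beats E, F, and A; ties B; loses to C → score 3.5.
E: loses to D, C, B, F, and A → score 0.
C: beats D, E, F, and A; loses to B → score 4.
B: beats E, C, F, and A; ties D → score 4.5.
F: beats E and A; loses to D, C, and B → score 2.
A: beats E; loses to D, C, B, and F → score 1.
B has the best pairwise record.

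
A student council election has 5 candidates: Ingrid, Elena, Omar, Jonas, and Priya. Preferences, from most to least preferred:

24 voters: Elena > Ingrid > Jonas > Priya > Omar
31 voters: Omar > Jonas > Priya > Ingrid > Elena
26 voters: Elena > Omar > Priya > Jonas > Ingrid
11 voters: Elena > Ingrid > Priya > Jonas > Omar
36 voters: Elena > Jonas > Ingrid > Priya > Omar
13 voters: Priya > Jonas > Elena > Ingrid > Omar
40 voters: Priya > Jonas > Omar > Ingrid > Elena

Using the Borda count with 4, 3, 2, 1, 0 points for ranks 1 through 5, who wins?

Jonas

Ingrid: 24·3 + 31·1 + 26·0 + 11·3 + 36·2 + 13·1 + 40·1 = 261
Elena: 24·4 + 31·0 + 26·4 + 11·4 + 36·4 + 13·2 + 40·0 = 414
Omar: 24·0 + 31·4 + 26·3 + 11·0 + 36·0 + 13·0 + 40·2 = 282
Jonas: 24·2 + 31·3 + 26·1 + 11·1 + 36·3 + 13·3 + 40·3 = 445
Priya: 24·1 + 31·2 + 26·2 + 11·2 + 36·1 + 13·4 + 40·4 = 408
Jonas has the highest Borda score (445).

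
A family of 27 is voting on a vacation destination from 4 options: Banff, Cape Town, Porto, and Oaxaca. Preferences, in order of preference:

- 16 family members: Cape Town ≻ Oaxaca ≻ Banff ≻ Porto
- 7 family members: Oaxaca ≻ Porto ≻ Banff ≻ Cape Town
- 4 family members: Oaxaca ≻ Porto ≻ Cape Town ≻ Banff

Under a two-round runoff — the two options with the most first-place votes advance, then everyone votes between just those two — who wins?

Round 1 first-place votes: Banff 0, Cape Town 16, Porto 0, Oaxaca 11.
Cape Town and Oaxaca advance.
Runoff: Cape Town is preferred to Oaxaca by 16 voters; Oaxaca by 11.
Cape Town wins the runoff.

Cape Town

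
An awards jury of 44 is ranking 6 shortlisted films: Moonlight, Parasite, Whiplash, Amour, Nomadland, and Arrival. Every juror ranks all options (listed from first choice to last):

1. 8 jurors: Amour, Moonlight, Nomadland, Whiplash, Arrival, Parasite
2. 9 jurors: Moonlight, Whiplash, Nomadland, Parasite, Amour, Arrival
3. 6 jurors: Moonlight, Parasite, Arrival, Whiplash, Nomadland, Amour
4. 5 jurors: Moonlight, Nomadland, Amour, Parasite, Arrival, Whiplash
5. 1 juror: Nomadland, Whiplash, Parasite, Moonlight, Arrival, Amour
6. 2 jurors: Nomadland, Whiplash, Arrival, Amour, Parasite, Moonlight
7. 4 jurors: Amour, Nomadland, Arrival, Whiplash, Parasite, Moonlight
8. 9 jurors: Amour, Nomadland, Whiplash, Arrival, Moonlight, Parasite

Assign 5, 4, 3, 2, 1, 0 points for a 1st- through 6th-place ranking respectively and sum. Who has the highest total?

Nomadland

Moonlight: 8·4 + 9·5 + 6·5 + 5·5 + 1·2 + 2·0 + 4·0 + 9·1 = 143
Parasite: 8·0 + 9·2 + 6·4 + 5·2 + 1·3 + 2·1 + 4·1 + 9·0 = 61
Whiplash: 8·2 + 9·4 + 6·2 + 5·0 + 1·4 + 2·4 + 4·2 + 9·3 = 111
Amour: 8·5 + 9·1 + 6·0 + 5·3 + 1·0 + 2·2 + 4·5 + 9·5 = 133
Nomadland: 8·3 + 9·3 + 6·1 + 5·4 + 1·5 + 2·5 + 4·4 + 9·4 = 144
Arrival: 8·1 + 9·0 + 6·3 + 5·1 + 1·1 + 2·3 + 4·3 + 9·2 = 68
Nomadland has the highest Borda score (144).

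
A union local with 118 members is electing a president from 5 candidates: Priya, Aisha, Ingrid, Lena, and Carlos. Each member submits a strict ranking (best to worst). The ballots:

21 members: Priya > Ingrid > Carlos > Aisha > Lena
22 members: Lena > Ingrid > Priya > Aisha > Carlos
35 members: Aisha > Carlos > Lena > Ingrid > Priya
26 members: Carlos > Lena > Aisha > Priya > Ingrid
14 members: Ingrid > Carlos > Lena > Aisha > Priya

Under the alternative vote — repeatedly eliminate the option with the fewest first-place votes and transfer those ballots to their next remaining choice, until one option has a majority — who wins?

Carlos

Round 1: Priya 21, Aisha 35, Ingrid 14, Lena 22, Carlos 26. Eliminate Ingrid.
Round 2: Priya 21, Aisha 35, Lena 22, Carlos 40. Eliminate Priya.
Round 3: Aisha 35, Lena 22, Carlos 61. Carlos has a majority.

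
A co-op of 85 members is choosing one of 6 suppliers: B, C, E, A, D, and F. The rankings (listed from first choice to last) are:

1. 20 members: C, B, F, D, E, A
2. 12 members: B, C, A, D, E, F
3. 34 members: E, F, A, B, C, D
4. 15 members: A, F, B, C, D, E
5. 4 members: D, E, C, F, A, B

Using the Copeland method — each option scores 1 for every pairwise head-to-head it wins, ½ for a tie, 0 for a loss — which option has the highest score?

F

B: beats C, E, and D; loses to A and F → score 3.
C: beats E and D; loses to B, A, and F → score 2.
E: beats A and F; loses to B, C, and D → score 2.
A: beats B, C, and D; loses to E and F → score 3.
D: beats E; loses to B, C, A, and F → score 1.
F: beats B, C, A, and D; loses to E → score 4.
F has the best pairwise record.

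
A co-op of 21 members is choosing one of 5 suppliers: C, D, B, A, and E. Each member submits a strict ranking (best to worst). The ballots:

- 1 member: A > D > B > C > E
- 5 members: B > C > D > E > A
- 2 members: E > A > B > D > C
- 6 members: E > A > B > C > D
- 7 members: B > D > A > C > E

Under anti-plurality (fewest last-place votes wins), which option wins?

Last-place votes: C 2, D 6, B 0, A 5, E 8.
B is ranked last by the fewest voters, so B wins.

B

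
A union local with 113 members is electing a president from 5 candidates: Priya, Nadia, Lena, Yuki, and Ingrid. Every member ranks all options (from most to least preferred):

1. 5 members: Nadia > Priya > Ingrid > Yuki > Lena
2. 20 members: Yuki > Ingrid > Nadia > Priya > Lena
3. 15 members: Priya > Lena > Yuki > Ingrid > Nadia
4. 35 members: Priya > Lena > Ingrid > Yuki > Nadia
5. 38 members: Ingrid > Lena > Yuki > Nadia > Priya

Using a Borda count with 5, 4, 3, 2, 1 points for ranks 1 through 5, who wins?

Priya: 5·4 + 20·2 + 15·5 + 35·5 + 38·1 = 348
Nadia: 5·5 + 20·3 + 15·1 + 35·1 + 38·2 = 211
Lena: 5·1 + 20·1 + 15·4 + 35·4 + 38·4 = 377
Yuki: 5·2 + 20·5 + 15·3 + 35·2 + 38·3 = 339
Ingrid: 5·3 + 20·4 + 15·2 + 35·3 + 38·5 = 420
Ingrid has the highest Borda score (420).

Ingrid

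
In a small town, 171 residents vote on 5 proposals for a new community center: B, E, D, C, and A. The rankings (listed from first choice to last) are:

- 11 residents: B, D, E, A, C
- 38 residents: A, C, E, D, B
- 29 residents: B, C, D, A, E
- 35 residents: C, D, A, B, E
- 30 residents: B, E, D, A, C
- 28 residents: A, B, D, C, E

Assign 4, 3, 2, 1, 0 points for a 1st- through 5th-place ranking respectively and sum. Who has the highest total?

B: 11·4 + 38·0 + 29·4 + 35·1 + 30·4 + 28·3 = 399
E: 11·2 + 38·2 + 29·0 + 35·0 + 30·3 + 28·0 = 188
D: 11·3 + 38·1 + 29·2 + 35·3 + 30·2 + 28·2 = 350
C: 11·0 + 38·3 + 29·3 + 35·4 + 30·0 + 28·1 = 369
A: 11·1 + 38·4 + 29·1 + 35·2 + 30·1 + 28·4 = 404
A has the highest Borda score (404).

A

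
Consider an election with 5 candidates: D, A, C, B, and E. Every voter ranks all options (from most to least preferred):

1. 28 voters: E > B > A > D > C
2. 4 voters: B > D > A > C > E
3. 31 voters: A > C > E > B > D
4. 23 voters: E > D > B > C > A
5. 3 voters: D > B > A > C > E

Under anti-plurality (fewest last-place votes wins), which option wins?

Last-place votes: D 31, A 23, C 28, B 0, E 7.
B is ranked last by the fewest voters, so B wins.

B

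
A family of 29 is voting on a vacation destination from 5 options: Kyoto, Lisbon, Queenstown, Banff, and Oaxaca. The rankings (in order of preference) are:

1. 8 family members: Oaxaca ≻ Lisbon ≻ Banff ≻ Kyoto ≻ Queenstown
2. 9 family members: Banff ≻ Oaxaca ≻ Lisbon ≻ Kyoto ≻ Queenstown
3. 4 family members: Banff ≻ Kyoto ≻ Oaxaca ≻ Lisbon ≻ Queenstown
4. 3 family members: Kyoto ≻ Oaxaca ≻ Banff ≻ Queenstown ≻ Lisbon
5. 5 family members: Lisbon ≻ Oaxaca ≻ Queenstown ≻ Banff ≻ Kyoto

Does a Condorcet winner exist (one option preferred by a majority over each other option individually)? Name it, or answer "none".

Oaxaca vs Kyoto: 22–7 for Oaxaca.
Oaxaca vs Lisbon: 24–5 for Oaxaca.
Oaxaca vs Queenstown: 29–0 for Oaxaca.
Oaxaca vs Banff: 16–13 for Oaxaca.
Oaxaca beats every other option head-to-head.

Oaxaca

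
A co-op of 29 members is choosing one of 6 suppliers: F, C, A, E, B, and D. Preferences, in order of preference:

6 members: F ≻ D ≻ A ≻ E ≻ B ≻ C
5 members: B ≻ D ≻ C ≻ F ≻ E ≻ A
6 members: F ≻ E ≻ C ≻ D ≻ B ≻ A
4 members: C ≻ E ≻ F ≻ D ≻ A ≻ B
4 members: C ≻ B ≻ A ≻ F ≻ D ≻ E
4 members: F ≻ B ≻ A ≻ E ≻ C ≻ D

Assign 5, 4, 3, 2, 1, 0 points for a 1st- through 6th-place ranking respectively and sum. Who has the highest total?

F: 6·5 + 5·2 + 6·5 + 4·3 + 4·2 + 4·5 = 110
C: 6·0 + 5·3 + 6·3 + 4·5 + 4·5 + 4·1 = 77
A: 6·3 + 5·0 + 6·0 + 4·1 + 4·3 + 4·3 = 46
E: 6·2 + 5·1 + 6·4 + 4·4 + 4·0 + 4·2 = 65
B: 6·1 + 5·5 + 6·1 + 4·0 + 4·4 + 4·4 = 69
D: 6·4 + 5·4 + 6·2 + 4·2 + 4·1 + 4·0 = 68
F has the highest Borda score (110).

F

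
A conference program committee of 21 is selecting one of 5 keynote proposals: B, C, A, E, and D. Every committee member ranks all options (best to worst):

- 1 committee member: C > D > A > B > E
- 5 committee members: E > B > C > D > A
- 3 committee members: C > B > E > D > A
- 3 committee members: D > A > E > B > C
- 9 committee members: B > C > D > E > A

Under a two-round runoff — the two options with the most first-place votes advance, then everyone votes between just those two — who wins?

Round 1 first-place votes: B 9, C 4, A 0, E 5, D 3.
B and E advance.
Runoff: B is preferred to E by 13 voters; E by 8.
B wins the runoff.

B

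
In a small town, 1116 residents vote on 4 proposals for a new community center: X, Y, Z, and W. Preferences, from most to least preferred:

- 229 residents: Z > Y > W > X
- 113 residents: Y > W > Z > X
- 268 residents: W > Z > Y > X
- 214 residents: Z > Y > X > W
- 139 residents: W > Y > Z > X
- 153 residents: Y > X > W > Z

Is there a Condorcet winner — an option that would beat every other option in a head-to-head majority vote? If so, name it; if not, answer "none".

Checking pairwise contests:
Y beats X 1116–0.
Z beats Y 711–405.
W beats Z 673–443.
Y beats W 709–407.
Every option loses at least one head-to-head, so there is no Condorcet winner.

none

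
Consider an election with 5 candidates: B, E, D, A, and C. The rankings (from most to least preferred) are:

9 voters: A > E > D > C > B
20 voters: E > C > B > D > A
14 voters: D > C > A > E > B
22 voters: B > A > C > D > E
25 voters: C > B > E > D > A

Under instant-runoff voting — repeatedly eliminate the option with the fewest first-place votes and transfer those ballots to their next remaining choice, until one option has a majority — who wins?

Round 1: B 22, E 20, D 14, A 9, C 25. Eliminate A.
Round 2: B 22, E 29, D 14, C 25. Eliminate D.
Round 3: B 22, E 29, C 39. Eliminate B.
Round 4: E 29, C 61. C has a majority.

C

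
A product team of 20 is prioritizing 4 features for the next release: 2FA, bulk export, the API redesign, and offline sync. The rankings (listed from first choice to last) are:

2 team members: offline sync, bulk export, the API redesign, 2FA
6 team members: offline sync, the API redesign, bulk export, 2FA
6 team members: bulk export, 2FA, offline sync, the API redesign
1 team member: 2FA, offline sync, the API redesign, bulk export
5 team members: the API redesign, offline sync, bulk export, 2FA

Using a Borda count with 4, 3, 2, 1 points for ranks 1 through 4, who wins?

2FA: 2·1 + 6·1 + 6·3 + 1·4 + 5·1 = 35
bulk export: 2·3 + 6·2 + 6·4 + 1·1 + 5·2 = 53
the API redesign: 2·2 + 6·3 + 6·1 + 1·2 + 5·4 = 50
offline sync: 2·4 + 6·4 + 6·2 + 1·3 + 5·3 = 62
offline sync has the highest Borda score (62).

offline sync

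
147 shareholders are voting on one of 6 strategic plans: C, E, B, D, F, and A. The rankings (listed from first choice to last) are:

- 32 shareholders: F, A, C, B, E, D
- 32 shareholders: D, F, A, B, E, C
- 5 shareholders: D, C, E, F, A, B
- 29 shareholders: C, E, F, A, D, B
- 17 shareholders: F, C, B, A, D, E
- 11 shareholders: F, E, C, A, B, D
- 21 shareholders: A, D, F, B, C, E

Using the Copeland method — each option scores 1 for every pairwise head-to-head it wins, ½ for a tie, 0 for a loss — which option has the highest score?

C: beats E, B, and D; loses to F and A → score 3.
E: loses to C, B, D, F, and A → score 0.
B: beats E; loses to C, D, F, and A → score 1.
D: beats E and B; loses to C, F, and A → score 2.
F: beats C, E, B, D, and A → score 5.
A: beats C, E, B, and D; loses to F → score 4.
F has the best pairwise record.

F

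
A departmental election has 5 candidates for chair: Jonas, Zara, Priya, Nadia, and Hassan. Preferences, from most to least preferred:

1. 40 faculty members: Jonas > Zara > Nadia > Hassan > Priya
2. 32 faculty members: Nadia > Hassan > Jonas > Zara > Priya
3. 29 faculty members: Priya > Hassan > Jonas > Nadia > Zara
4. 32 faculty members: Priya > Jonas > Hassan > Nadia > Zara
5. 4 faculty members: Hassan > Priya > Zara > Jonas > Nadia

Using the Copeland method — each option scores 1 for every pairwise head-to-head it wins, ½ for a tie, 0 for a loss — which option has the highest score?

Jonas

Jonas: beats Zara, Priya, Nadia, and Hassan → score 4.
Zara: beats Priya; loses to Jonas, Nadia, and Hassan → score 1.
Priya: loses to Jonas, Zara, Nadia, and Hassan → score 0.
Nadia: beats Zara, Priya, and Hassan; loses to Jonas → score 3.
Hassan: beats Zara and Priya; loses to Jonas and Nadia → score 2.
Jonas has the best pairwise record.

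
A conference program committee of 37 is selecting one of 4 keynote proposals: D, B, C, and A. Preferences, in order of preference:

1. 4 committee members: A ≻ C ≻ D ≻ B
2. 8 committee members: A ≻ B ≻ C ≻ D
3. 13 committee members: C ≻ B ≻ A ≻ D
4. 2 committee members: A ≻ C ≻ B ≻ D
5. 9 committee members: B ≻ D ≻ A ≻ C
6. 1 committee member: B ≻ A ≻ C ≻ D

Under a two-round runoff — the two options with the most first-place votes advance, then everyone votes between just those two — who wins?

Round 1 first-place votes: D 0, B 10, C 13, A 14.
A and C advance.
Runoff: A is preferred to C by 24 voters; C by 13.
A wins the runoff.

A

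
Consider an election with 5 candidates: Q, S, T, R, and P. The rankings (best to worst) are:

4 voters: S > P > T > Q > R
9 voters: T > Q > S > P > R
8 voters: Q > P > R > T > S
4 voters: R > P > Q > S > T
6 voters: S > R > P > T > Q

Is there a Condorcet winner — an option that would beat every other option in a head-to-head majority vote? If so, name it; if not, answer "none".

Checking pairwise contests:
T beats Q 19–12.
Q beats S 21–10.
R beats T 18–13.
Q beats R 21–10.
Q beats P 17–14.
Every option loses at least one head-to-head, so there is no Condorcet winner.

none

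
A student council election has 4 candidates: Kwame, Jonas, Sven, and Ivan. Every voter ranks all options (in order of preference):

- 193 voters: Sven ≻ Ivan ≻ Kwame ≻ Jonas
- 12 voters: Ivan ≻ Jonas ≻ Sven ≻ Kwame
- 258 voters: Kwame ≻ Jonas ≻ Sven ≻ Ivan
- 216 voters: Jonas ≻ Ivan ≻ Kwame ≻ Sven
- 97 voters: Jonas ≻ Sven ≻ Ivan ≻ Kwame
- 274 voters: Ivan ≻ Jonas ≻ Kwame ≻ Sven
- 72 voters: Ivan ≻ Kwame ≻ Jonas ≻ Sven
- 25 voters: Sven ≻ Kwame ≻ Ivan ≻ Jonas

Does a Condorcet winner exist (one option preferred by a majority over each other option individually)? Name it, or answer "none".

Ivan

Ivan vs Kwame: 864–283 for Ivan.
Ivan vs Jonas: 576–571 for Ivan.
Ivan vs Sven: 574–573 for Ivan.
Ivan beats every other option head-to-head.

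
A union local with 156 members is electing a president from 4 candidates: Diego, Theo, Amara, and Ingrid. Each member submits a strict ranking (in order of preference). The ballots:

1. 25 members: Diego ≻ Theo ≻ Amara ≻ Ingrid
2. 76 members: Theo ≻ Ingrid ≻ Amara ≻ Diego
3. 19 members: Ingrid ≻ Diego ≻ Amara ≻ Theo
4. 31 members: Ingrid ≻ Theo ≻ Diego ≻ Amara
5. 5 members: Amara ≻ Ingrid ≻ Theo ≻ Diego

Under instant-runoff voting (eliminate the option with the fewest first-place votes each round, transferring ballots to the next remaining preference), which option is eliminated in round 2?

Round 1: Diego 25, Theo 76, Amara 5, Ingrid 50. Eliminate Amara.
Round 2: Diego 25, Theo 76, Ingrid 55. Eliminate Diego.

Diego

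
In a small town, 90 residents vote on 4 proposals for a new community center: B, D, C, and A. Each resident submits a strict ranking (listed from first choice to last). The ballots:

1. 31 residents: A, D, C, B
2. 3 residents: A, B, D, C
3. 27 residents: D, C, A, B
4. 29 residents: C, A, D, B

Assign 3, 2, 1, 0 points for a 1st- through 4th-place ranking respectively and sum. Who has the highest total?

B: 31·0 + 3·2 + 27·0 + 29·0 = 6
D: 31·2 + 3·1 + 27·3 + 29·1 = 175
C: 31·1 + 3·0 + 27·2 + 29·3 = 172
A: 31·3 + 3·3 + 27·1 + 29·2 = 187
A has the highest Borda score (187).

A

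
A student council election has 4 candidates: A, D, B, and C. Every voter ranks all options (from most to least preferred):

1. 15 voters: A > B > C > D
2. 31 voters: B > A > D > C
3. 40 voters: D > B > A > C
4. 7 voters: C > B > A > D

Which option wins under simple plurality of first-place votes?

First-place votes: A 15, D 40, B 31, C 7.
D has the most first-place votes.

D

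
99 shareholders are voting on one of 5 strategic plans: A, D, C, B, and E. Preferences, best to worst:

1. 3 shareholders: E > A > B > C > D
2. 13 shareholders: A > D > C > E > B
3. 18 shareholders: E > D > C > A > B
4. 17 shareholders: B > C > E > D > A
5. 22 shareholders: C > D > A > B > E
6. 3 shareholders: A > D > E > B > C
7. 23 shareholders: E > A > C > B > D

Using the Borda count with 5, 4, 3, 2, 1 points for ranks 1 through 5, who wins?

C

A: 3·4 + 13·5 + 18·2 + 17·1 + 22·3 + 3·5 + 23·4 = 303
D: 3·1 + 13·4 + 18·4 + 17·2 + 22·4 + 3·4 + 23·1 = 284
C: 3·2 + 13·3 + 18·3 + 17·4 + 22·5 + 3·1 + 23·3 = 349
B: 3·3 + 13·1 + 18·1 + 17·5 + 22·2 + 3·2 + 23·2 = 221
E: 3·5 + 13·2 + 18·5 + 17·3 + 22·1 + 3·3 + 23·5 = 328
C has the highest Borda score (349).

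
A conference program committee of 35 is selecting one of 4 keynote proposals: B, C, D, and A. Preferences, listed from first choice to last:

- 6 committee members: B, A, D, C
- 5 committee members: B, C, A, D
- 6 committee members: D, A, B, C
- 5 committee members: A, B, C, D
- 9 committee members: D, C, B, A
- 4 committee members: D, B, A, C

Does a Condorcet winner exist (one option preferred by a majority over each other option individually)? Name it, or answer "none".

D

D vs B: 19–16 for D.
D vs C: 25–10 for D.
D vs A: 19–16 for D.
D beats every other option head-to-head.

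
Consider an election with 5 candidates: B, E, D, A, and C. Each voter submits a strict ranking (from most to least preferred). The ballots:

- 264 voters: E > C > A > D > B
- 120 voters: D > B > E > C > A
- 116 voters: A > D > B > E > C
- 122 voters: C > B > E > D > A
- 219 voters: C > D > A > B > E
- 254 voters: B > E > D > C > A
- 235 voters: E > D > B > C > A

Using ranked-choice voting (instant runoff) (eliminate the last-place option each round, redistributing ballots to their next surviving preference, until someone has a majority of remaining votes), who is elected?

Round 1: B 254, E 499, D 120, A 116, C 341. Eliminate A.
Round 2: B 254, E 499, D 236, C 341. Eliminate D.
Round 3: B 490, E 499, C 341. Eliminate C.
Round 4: B 831, E 499. B has a majority.

B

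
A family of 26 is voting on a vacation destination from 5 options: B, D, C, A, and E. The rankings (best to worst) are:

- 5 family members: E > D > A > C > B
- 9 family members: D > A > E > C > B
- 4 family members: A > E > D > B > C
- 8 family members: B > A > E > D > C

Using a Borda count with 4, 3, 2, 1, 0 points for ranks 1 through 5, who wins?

B: 5·0 + 9·0 + 4·1 + 8·4 = 36
D: 5·3 + 9·4 + 4·2 + 8·1 = 67
C: 5·1 + 9·1 + 4·0 + 8·0 = 14
A: 5·2 + 9·3 + 4·4 + 8·3 = 77
E: 5·4 + 9·2 + 4·3 + 8·2 = 66
A has the highest Borda score (77).

A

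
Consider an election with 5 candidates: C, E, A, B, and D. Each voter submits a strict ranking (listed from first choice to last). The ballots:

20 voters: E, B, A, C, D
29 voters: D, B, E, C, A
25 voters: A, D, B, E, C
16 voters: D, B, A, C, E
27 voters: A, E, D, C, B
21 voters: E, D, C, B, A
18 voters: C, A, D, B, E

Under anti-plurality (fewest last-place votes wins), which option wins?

Last-place votes: C 25, E 34, A 50, B 27, D 20.
D is ranked last by the fewest voters, so D wins.

D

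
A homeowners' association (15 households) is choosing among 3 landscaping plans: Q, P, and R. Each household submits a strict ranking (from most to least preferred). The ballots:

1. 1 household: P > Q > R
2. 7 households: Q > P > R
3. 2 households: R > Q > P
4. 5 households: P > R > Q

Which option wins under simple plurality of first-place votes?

Q

First-place votes: Q 7, P 6, R 2.
Q has the most first-place votes.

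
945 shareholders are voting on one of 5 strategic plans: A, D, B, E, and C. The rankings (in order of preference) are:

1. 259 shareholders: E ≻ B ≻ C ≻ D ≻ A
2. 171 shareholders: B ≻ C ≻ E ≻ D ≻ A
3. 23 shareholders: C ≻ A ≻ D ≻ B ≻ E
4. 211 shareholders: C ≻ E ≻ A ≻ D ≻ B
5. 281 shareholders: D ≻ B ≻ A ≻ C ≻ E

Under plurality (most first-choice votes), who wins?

First-place votes: A 0, D 281, B 171, E 259, C 234.
D has the most first-place votes.

D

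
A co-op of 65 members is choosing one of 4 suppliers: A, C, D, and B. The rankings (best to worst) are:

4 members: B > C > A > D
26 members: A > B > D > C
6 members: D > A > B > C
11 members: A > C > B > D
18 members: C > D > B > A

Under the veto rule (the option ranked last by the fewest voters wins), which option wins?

B

Last-place votes: A 18, C 32, D 15, B 0.
B is ranked last by the fewest voters, so B wins.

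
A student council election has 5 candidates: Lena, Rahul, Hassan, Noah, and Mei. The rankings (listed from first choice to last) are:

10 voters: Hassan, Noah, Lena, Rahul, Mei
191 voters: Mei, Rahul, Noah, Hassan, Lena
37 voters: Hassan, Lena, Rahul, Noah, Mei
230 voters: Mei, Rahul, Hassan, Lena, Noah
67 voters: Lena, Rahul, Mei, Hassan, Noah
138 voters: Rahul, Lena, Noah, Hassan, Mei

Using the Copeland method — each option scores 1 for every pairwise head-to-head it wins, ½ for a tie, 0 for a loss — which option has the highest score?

Lena: beats Noah; loses to Rahul, Hassan, and Mei → score 1.
Rahul: beats Lena, Hassan, and Noah; loses to Mei → score 3.
Hassan: beats Lena and Noah; loses to Rahul and Mei → score 2.
Noah: loses to Lena, Rahul, Hassan, and Mei → score 0.
Mei: beats Lena, Rahul, Hassan, and Noah → score 4.
Mei has the best pairwise record.

Mei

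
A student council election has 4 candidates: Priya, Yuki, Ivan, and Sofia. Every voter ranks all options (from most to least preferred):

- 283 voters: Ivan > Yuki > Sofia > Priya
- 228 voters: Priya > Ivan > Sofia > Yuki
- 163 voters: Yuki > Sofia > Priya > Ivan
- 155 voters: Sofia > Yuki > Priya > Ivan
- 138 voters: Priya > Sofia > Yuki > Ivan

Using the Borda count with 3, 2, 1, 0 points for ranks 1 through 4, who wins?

Sofia

Priya: 283·0 + 228·3 + 163·1 + 155·1 + 138·3 = 1416
Yuki: 283·2 + 228·0 + 163·3 + 155·2 + 138·1 = 1503
Ivan: 283·3 + 228·2 + 163·0 + 155·0 + 138·0 = 1305
Sofia: 283·1 + 228·1 + 163·2 + 155·3 + 138·2 = 1578
Sofia has the highest Borda score (1578).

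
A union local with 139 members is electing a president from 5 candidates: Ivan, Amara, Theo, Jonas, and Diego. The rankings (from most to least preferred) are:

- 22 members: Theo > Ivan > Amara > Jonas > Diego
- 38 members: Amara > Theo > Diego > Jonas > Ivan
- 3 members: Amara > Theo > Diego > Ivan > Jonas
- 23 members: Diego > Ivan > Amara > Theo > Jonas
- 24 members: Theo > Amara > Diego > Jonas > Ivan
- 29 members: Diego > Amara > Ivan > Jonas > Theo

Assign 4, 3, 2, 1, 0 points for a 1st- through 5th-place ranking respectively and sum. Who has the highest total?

Amara

Ivan: 22·3 + 38·0 + 3·1 + 23·3 + 24·0 + 29·2 = 196
Amara: 22·2 + 38·4 + 3·4 + 23·2 + 24·3 + 29·3 = 413
Theo: 22·4 + 38·3 + 3·3 + 23·1 + 24·4 + 29·0 = 330
Jonas: 22·1 + 38·1 + 3·0 + 23·0 + 24·1 + 29·1 = 113
Diego: 22·0 + 38·2 + 3·2 + 23·4 + 24·2 + 29·4 = 338
Amara has the highest Borda score (413).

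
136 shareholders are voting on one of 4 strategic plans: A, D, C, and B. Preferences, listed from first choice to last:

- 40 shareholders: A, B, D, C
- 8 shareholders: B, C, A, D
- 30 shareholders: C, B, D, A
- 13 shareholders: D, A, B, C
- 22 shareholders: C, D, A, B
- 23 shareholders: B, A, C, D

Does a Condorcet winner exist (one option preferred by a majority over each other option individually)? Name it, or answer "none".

A

A vs D: 71–65 for A.
A vs C: 76–60 for A.
A vs B: 75–61 for A.
A beats every other option head-to-head.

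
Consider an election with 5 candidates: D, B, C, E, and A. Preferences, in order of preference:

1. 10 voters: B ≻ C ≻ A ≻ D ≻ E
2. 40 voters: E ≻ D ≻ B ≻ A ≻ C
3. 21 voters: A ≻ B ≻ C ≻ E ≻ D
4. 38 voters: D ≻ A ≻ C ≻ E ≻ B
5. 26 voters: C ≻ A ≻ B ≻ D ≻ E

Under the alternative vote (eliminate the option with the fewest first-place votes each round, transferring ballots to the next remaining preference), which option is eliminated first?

B

Round 1: D 38, B 10, C 26, E 40, A 21. Eliminate B.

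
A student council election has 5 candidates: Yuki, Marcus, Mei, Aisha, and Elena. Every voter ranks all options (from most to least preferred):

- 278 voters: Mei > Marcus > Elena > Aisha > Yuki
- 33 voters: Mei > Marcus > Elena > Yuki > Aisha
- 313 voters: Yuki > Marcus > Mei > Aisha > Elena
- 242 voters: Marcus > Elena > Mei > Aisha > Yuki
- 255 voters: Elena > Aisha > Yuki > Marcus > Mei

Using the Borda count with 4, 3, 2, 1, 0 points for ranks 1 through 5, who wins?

Marcus

Yuki: 278·0 + 33·1 + 313·4 + 242·0 + 255·2 = 1795
Marcus: 278·3 + 33·3 + 313·3 + 242·4 + 255·1 = 3095
Mei: 278·4 + 33·4 + 313·2 + 242·2 + 255·0 = 2354
Aisha: 278·1 + 33·0 + 313·1 + 242·1 + 255·3 = 1598
Elena: 278·2 + 33·2 + 313·0 + 242·3 + 255·4 = 2368
Marcus has the highest Borda score (3095).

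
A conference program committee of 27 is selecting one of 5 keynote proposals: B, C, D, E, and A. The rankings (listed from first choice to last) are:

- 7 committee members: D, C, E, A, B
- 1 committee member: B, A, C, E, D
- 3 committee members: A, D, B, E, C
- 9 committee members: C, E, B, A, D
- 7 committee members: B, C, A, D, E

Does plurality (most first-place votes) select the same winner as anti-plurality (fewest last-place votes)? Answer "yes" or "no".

no

Plurality — first-place votes: B 8, C 9, D 7, E 0, A 3. Winner: C.
Anti-plurality — last-place votes: B 7, C 3, D 10, E 7, A 0. Winner: A.
The two methods disagree.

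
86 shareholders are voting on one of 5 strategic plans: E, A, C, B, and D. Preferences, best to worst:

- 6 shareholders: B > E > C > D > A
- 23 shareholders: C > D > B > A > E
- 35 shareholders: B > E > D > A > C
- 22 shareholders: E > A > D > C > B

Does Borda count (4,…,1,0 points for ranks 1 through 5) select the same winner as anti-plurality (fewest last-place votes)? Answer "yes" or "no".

Borda — scores: E 211, A 124, C 126, B 210, D 189. Winner: E.
Anti-plurality — last-place votes: E 23, A 6, C 35, B 22, D 0. Winner: D.
The two methods disagree.

no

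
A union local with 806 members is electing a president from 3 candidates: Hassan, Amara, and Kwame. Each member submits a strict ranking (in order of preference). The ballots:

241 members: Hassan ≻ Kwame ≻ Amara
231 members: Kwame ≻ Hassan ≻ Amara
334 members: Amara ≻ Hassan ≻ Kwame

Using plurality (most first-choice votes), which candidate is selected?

First-place votes: Hassan 241, Amara 334, Kwame 231.
Amara has the most first-place votes.

Amara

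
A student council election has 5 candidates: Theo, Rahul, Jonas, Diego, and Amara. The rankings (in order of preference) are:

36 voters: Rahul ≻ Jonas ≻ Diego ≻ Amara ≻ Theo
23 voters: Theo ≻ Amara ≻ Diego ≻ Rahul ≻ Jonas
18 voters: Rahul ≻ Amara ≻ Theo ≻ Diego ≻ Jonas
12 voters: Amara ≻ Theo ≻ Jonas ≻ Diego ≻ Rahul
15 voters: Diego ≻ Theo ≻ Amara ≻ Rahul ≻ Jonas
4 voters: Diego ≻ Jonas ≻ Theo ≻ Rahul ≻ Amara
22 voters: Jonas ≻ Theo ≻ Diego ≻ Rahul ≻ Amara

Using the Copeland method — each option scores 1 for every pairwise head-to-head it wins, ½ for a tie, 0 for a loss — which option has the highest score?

Theo

Theo: beats Rahul, Jonas, and Diego; loses to Amara → score 3.
Rahul: beats Jonas and Amara; loses to Theo and Diego → score 2.
Jonas: beats Diego; loses to Theo, Rahul, and Amara → score 1.
Diego: beats Rahul and Amara; loses to Theo and Jonas → score 2.
Amara: beats Theo and Jonas; loses to Rahul and Diego → score 2.
Theo has the best pairwise record.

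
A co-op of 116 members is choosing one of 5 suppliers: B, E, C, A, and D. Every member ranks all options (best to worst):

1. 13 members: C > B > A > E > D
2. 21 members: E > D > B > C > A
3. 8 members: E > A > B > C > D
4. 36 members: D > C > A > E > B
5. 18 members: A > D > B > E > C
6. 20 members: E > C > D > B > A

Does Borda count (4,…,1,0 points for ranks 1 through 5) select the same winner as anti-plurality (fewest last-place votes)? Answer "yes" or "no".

Borda — scores: B 153, E 263, C 249, A 194, D 301. Winner: D.
Anti-plurality — last-place votes: B 36, E 0, C 18, A 41, D 21. Winner: E.
The two methods disagree.

no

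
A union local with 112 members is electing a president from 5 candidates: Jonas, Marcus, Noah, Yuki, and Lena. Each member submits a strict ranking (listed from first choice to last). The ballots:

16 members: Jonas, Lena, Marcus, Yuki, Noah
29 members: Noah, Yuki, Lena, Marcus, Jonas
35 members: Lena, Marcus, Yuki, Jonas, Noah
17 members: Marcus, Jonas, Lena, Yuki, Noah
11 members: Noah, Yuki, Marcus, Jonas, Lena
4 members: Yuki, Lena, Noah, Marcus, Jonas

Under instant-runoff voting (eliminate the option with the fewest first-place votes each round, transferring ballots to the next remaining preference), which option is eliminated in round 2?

Jonas

Round 1: Jonas 16, Marcus 17, Noah 40, Yuki 4, Lena 35. Eliminate Yuki.
Round 2: Jonas 16, Marcus 17, Noah 40, Lena 39. Eliminate Jonas.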